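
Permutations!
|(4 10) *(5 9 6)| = |(4 10)(5 9 6)| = 6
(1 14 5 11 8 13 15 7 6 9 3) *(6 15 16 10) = (1 14 5 11 8 13 16 10 6 9 3)(7 15) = [0, 14, 2, 1, 4, 11, 9, 15, 13, 3, 6, 8, 12, 16, 5, 7, 10]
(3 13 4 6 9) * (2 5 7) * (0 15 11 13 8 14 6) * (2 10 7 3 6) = (0 15 11 13 4)(2 5 3 8 14)(6 9)(7 10) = [15, 1, 5, 8, 0, 3, 9, 10, 14, 6, 7, 13, 12, 4, 2, 11]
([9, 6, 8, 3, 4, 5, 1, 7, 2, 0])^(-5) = [9, 6, 8, 3, 4, 5, 1, 7, 2, 0]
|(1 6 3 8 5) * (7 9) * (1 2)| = 6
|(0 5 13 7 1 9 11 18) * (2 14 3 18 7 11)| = 11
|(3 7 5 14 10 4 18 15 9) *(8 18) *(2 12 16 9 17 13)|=15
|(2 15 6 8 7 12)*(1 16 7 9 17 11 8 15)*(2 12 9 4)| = |(1 16 7 9 17 11 8 4 2)(6 15)| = 18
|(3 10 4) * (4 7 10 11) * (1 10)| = |(1 10 7)(3 11 4)| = 3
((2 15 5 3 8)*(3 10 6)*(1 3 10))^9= ((1 3 8 2 15 5)(6 10))^9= (1 2)(3 15)(5 8)(6 10)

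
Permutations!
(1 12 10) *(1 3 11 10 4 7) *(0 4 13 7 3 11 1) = (0 4 3 1 12 13 7)(10 11) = [4, 12, 2, 1, 3, 5, 6, 0, 8, 9, 11, 10, 13, 7]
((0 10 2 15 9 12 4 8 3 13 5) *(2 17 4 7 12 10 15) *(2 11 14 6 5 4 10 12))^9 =(0 5 6 14 11 2 7 12 9 15)(3 13 4 8)(10 17) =((0 15 9 12 7 2 11 14 6 5)(3 13 4 8)(10 17))^9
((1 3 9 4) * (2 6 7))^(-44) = (9)(2 6 7)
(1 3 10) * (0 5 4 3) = (0 5 4 3 10 1) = [5, 0, 2, 10, 3, 4, 6, 7, 8, 9, 1]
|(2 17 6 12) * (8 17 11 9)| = 7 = |(2 11 9 8 17 6 12)|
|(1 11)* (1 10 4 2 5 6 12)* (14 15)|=|(1 11 10 4 2 5 6 12)(14 15)|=8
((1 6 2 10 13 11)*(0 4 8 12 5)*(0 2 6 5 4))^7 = ((1 5 2 10 13 11)(4 8 12))^7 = (1 5 2 10 13 11)(4 8 12)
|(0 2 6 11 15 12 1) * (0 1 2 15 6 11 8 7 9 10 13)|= |(0 15 12 2 11 6 8 7 9 10 13)|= 11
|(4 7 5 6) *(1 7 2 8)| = |(1 7 5 6 4 2 8)| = 7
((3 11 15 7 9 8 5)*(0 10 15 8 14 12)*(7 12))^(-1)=(0 12 15 10)(3 5 8 11)(7 14 9)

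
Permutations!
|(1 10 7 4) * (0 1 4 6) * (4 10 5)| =7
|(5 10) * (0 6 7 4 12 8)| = |(0 6 7 4 12 8)(5 10)| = 6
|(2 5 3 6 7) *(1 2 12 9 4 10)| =10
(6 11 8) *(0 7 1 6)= (0 7 1 6 11 8)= [7, 6, 2, 3, 4, 5, 11, 1, 0, 9, 10, 8]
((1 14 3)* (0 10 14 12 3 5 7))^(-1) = (0 7 5 14 10)(1 3 12)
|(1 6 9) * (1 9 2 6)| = 2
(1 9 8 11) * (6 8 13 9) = (1 6 8 11)(9 13) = [0, 6, 2, 3, 4, 5, 8, 7, 11, 13, 10, 1, 12, 9]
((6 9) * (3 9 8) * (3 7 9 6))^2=(3 8 9 6 7)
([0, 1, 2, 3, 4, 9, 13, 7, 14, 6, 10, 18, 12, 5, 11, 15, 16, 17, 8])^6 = (5 6)(8 11)(9 13)(14 18)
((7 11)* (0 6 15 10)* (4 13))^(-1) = (0 10 15 6)(4 13)(7 11)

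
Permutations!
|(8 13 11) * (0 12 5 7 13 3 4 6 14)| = |(0 12 5 7 13 11 8 3 4 6 14)| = 11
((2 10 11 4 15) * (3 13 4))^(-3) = (2 13 10 4 11 15 3)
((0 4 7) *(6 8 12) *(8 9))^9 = (6 9 8 12)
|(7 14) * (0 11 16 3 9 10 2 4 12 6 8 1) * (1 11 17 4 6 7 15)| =8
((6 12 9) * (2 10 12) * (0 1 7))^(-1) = ((0 1 7)(2 10 12 9 6))^(-1) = (0 7 1)(2 6 9 12 10)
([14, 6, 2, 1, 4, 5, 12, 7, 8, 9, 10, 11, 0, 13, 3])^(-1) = [12, 3, 2, 14, 4, 5, 1, 7, 8, 9, 10, 11, 6, 13, 0]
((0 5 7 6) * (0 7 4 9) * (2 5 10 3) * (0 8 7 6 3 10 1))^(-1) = ((10)(0 1)(2 5 4 9 8 7 3))^(-1) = (10)(0 1)(2 3 7 8 9 4 5)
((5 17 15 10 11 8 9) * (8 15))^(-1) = (5 9 8 17)(10 15 11)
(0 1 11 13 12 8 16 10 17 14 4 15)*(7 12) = (0 1 11 13 7 12 8 16 10 17 14 4 15) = [1, 11, 2, 3, 15, 5, 6, 12, 16, 9, 17, 13, 8, 7, 4, 0, 10, 14]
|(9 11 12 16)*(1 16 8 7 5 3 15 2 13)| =12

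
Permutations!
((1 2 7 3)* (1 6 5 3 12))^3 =(1 12 7 2)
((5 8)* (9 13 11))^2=((5 8)(9 13 11))^2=(9 11 13)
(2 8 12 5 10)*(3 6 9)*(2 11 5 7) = (2 8 12 7)(3 6 9)(5 10 11) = [0, 1, 8, 6, 4, 10, 9, 2, 12, 3, 11, 5, 7]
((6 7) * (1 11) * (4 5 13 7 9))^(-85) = (1 11)(4 9 6 7 13 5)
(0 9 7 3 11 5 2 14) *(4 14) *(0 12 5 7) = [9, 1, 4, 11, 14, 2, 6, 3, 8, 0, 10, 7, 5, 13, 12] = (0 9)(2 4 14 12 5)(3 11 7)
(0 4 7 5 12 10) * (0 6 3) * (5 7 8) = [4, 1, 2, 0, 8, 12, 3, 7, 5, 9, 6, 11, 10] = (0 4 8 5 12 10 6 3)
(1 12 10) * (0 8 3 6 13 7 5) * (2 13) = (0 8 3 6 2 13 7 5)(1 12 10) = [8, 12, 13, 6, 4, 0, 2, 5, 3, 9, 1, 11, 10, 7]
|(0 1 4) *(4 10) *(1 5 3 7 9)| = 8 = |(0 5 3 7 9 1 10 4)|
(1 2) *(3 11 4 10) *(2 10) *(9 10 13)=(1 13 9 10 3 11 4 2)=[0, 13, 1, 11, 2, 5, 6, 7, 8, 10, 3, 4, 12, 9]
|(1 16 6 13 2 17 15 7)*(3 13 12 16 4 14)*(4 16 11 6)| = 30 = |(1 16 4 14 3 13 2 17 15 7)(6 12 11)|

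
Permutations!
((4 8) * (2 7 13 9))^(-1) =((2 7 13 9)(4 8))^(-1) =(2 9 13 7)(4 8)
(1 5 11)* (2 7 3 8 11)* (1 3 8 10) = (1 5 2 7 8 11 3 10) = [0, 5, 7, 10, 4, 2, 6, 8, 11, 9, 1, 3]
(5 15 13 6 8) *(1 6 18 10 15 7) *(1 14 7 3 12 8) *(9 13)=(1 6)(3 12 8 5)(7 14)(9 13 18 10 15)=[0, 6, 2, 12, 4, 3, 1, 14, 5, 13, 15, 11, 8, 18, 7, 9, 16, 17, 10]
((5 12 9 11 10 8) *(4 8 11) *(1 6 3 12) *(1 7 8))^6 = ((1 6 3 12 9 4)(5 7 8)(10 11))^6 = (12)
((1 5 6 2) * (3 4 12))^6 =((1 5 6 2)(3 4 12))^6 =(12)(1 6)(2 5)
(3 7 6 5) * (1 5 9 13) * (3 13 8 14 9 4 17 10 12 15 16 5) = (1 3 7 6 4 17 10 12 15 16 5 13)(8 14 9) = [0, 3, 2, 7, 17, 13, 4, 6, 14, 8, 12, 11, 15, 1, 9, 16, 5, 10]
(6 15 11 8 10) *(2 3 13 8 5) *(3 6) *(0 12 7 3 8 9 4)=[12, 1, 6, 13, 0, 2, 15, 3, 10, 4, 8, 5, 7, 9, 14, 11]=(0 12 7 3 13 9 4)(2 6 15 11 5)(8 10)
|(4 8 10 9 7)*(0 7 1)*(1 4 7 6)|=12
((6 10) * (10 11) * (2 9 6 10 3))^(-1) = (2 3 11 6 9)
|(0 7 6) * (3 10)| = |(0 7 6)(3 10)| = 6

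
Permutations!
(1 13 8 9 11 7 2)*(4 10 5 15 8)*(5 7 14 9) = [0, 13, 1, 3, 10, 15, 6, 2, 5, 11, 7, 14, 12, 4, 9, 8] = (1 13 4 10 7 2)(5 15 8)(9 11 14)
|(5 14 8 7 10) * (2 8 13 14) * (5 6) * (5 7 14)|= 15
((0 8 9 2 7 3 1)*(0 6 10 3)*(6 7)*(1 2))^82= (0 9 7 8 1)(2 10)(3 6)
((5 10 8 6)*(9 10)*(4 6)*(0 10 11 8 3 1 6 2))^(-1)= (0 2 4 8 11 9 5 6 1 3 10)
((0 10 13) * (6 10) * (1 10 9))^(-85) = ((0 6 9 1 10 13))^(-85) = (0 13 10 1 9 6)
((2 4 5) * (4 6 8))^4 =((2 6 8 4 5))^4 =(2 5 4 8 6)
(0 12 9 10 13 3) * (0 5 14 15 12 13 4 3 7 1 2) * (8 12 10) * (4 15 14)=[13, 2, 0, 5, 3, 4, 6, 1, 12, 8, 15, 11, 9, 7, 14, 10]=(0 13 7 1 2)(3 5 4)(8 12 9)(10 15)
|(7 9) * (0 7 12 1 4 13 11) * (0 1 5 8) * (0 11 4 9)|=|(0 7)(1 9 12 5 8 11)(4 13)|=6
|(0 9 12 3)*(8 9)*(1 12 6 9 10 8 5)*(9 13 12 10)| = 10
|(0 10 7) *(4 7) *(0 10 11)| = 6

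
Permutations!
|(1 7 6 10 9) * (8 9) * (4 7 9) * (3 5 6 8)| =12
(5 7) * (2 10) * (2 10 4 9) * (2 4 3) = (10)(2 3)(4 9)(5 7) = [0, 1, 3, 2, 9, 7, 6, 5, 8, 4, 10]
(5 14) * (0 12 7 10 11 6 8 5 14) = (14)(0 12 7 10 11 6 8 5) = [12, 1, 2, 3, 4, 0, 8, 10, 5, 9, 11, 6, 7, 13, 14]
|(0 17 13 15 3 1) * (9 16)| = |(0 17 13 15 3 1)(9 16)| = 6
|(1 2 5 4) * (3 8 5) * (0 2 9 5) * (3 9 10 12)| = |(0 2 9 5 4 1 10 12 3 8)| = 10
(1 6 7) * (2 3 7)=[0, 6, 3, 7, 4, 5, 2, 1]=(1 6 2 3 7)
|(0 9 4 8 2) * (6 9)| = 6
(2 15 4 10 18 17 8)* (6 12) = (2 15 4 10 18 17 8)(6 12) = [0, 1, 15, 3, 10, 5, 12, 7, 2, 9, 18, 11, 6, 13, 14, 4, 16, 8, 17]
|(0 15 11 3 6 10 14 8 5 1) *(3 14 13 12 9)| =42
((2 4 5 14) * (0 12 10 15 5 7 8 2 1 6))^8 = ((0 12 10 15 5 14 1 6)(2 4 7 8))^8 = (15)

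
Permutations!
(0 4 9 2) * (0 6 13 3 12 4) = (2 6 13 3 12 4 9) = [0, 1, 6, 12, 9, 5, 13, 7, 8, 2, 10, 11, 4, 3]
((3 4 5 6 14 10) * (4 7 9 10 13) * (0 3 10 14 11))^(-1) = ((0 3 7 9 14 13 4 5 6 11))^(-1) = (0 11 6 5 4 13 14 9 7 3)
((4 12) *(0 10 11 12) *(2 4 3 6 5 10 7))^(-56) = (3 11 5)(6 12 10)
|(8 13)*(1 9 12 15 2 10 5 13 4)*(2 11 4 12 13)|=24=|(1 9 13 8 12 15 11 4)(2 10 5)|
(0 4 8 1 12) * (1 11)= (0 4 8 11 1 12)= [4, 12, 2, 3, 8, 5, 6, 7, 11, 9, 10, 1, 0]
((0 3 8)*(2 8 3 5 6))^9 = (0 8 2 6 5)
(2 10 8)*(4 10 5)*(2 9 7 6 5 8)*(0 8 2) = [8, 1, 2, 3, 10, 4, 5, 6, 9, 7, 0] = (0 8 9 7 6 5 4 10)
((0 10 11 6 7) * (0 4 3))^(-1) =(0 3 4 7 6 11 10)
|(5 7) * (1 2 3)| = |(1 2 3)(5 7)| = 6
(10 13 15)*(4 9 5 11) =(4 9 5 11)(10 13 15) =[0, 1, 2, 3, 9, 11, 6, 7, 8, 5, 13, 4, 12, 15, 14, 10]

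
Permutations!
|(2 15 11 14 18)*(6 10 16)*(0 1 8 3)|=|(0 1 8 3)(2 15 11 14 18)(6 10 16)|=60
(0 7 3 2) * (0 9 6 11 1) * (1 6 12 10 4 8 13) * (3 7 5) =(0 5 3 2 9 12 10 4 8 13 1)(6 11) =[5, 0, 9, 2, 8, 3, 11, 7, 13, 12, 4, 6, 10, 1]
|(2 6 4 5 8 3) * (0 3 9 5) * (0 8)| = 8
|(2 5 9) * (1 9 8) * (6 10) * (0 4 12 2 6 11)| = 11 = |(0 4 12 2 5 8 1 9 6 10 11)|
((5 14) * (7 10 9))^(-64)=(14)(7 9 10)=((5 14)(7 10 9))^(-64)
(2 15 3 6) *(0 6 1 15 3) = (0 6 2 3 1 15) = [6, 15, 3, 1, 4, 5, 2, 7, 8, 9, 10, 11, 12, 13, 14, 0]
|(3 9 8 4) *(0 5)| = 4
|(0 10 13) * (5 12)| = |(0 10 13)(5 12)| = 6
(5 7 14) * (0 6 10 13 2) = (0 6 10 13 2)(5 7 14) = [6, 1, 0, 3, 4, 7, 10, 14, 8, 9, 13, 11, 12, 2, 5]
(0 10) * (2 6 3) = [10, 1, 6, 2, 4, 5, 3, 7, 8, 9, 0] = (0 10)(2 6 3)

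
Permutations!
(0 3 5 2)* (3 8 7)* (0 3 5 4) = (0 8 7 5 2 3 4) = [8, 1, 3, 4, 0, 2, 6, 5, 7]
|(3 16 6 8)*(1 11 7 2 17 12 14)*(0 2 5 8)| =13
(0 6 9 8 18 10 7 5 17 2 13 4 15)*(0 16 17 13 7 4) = [6, 1, 7, 3, 15, 13, 9, 5, 18, 8, 4, 11, 12, 0, 14, 16, 17, 2, 10] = (0 6 9 8 18 10 4 15 16 17 2 7 5 13)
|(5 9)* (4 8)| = |(4 8)(5 9)| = 2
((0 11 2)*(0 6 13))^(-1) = ((0 11 2 6 13))^(-1) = (0 13 6 2 11)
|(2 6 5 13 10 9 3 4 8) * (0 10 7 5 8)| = 15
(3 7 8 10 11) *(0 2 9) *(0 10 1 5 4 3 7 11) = (0 2 9 10)(1 5 4 3 11 7 8) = [2, 5, 9, 11, 3, 4, 6, 8, 1, 10, 0, 7]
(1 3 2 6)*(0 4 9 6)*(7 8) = (0 4 9 6 1 3 2)(7 8) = [4, 3, 0, 2, 9, 5, 1, 8, 7, 6]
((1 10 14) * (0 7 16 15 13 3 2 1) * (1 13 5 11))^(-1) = ((0 7 16 15 5 11 1 10 14)(2 13 3))^(-1) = (0 14 10 1 11 5 15 16 7)(2 3 13)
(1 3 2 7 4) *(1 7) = (1 3 2)(4 7) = [0, 3, 1, 2, 7, 5, 6, 4]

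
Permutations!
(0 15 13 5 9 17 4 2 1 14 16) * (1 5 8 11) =[15, 14, 5, 3, 2, 9, 6, 7, 11, 17, 10, 1, 12, 8, 16, 13, 0, 4] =(0 15 13 8 11 1 14 16)(2 5 9 17 4)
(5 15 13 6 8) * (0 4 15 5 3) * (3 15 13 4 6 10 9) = [6, 1, 2, 0, 13, 5, 8, 7, 15, 3, 9, 11, 12, 10, 14, 4] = (0 6 8 15 4 13 10 9 3)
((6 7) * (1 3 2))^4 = ((1 3 2)(6 7))^4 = (7)(1 3 2)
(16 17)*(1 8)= (1 8)(16 17)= [0, 8, 2, 3, 4, 5, 6, 7, 1, 9, 10, 11, 12, 13, 14, 15, 17, 16]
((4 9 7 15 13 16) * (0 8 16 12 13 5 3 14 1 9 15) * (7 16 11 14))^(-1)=(0 7 3 5 15 4 16 9 1 14 11 8)(12 13)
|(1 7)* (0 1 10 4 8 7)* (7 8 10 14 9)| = |(0 1)(4 10)(7 14 9)| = 6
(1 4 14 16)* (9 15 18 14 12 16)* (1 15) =(1 4 12 16 15 18 14 9) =[0, 4, 2, 3, 12, 5, 6, 7, 8, 1, 10, 11, 16, 13, 9, 18, 15, 17, 14]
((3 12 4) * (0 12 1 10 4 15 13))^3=(0 13 15 12)(1 3 4 10)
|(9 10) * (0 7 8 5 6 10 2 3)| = 9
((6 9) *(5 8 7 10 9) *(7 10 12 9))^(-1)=(5 6 9 12 7 10 8)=((5 8 10 7 12 9 6))^(-1)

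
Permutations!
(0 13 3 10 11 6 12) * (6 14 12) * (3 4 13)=(0 3 10 11 14 12)(4 13)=[3, 1, 2, 10, 13, 5, 6, 7, 8, 9, 11, 14, 0, 4, 12]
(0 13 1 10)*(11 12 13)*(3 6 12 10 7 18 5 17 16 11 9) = (0 9 3 6 12 13 1 7 18 5 17 16 11 10) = [9, 7, 2, 6, 4, 17, 12, 18, 8, 3, 0, 10, 13, 1, 14, 15, 11, 16, 5]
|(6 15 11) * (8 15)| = |(6 8 15 11)| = 4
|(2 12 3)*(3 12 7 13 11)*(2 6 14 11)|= 12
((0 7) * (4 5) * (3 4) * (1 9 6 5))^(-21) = ((0 7)(1 9 6 5 3 4))^(-21) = (0 7)(1 5)(3 9)(4 6)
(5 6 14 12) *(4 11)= [0, 1, 2, 3, 11, 6, 14, 7, 8, 9, 10, 4, 5, 13, 12]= (4 11)(5 6 14 12)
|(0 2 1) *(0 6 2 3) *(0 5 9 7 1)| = |(0 3 5 9 7 1 6 2)| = 8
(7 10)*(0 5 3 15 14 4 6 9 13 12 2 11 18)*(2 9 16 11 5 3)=(0 3 15 14 4 6 16 11 18)(2 5)(7 10)(9 13 12)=[3, 1, 5, 15, 6, 2, 16, 10, 8, 13, 7, 18, 9, 12, 4, 14, 11, 17, 0]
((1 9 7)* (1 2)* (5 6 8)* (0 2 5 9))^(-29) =(0 2 1)(5 6 8 9 7)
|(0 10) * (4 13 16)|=|(0 10)(4 13 16)|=6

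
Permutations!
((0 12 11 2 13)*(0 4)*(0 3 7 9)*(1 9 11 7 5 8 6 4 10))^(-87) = (0 11 10)(1 12 2)(3 6 5 4 8)(7 13 9)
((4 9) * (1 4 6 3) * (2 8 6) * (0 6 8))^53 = ((0 6 3 1 4 9 2))^53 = (0 4 6 9 3 2 1)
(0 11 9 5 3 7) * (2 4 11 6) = (0 6 2 4 11 9 5 3 7) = [6, 1, 4, 7, 11, 3, 2, 0, 8, 5, 10, 9]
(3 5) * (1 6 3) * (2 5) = (1 6 3 2 5) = [0, 6, 5, 2, 4, 1, 3]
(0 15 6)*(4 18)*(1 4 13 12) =(0 15 6)(1 4 18 13 12) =[15, 4, 2, 3, 18, 5, 0, 7, 8, 9, 10, 11, 1, 12, 14, 6, 16, 17, 13]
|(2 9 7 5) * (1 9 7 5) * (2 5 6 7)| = 4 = |(1 9 6 7)|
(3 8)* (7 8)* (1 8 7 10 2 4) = [0, 8, 4, 10, 1, 5, 6, 7, 3, 9, 2] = (1 8 3 10 2 4)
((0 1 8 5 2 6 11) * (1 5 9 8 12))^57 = (0 2 11 5 6)(1 12)(8 9)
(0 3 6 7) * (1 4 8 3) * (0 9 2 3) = (0 1 4 8)(2 3 6 7 9) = [1, 4, 3, 6, 8, 5, 7, 9, 0, 2]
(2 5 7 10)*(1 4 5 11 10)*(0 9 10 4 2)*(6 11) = (0 9 10)(1 2 6 11 4 5 7) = [9, 2, 6, 3, 5, 7, 11, 1, 8, 10, 0, 4]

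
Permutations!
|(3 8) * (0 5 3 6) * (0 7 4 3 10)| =15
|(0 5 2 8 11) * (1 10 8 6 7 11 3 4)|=|(0 5 2 6 7 11)(1 10 8 3 4)|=30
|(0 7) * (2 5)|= 2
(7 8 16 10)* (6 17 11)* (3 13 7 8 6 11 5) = (3 13 7 6 17 5)(8 16 10) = [0, 1, 2, 13, 4, 3, 17, 6, 16, 9, 8, 11, 12, 7, 14, 15, 10, 5]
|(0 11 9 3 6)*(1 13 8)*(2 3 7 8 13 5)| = |(13)(0 11 9 7 8 1 5 2 3 6)| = 10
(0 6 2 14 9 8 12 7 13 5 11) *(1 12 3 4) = [6, 12, 14, 4, 1, 11, 2, 13, 3, 8, 10, 0, 7, 5, 9] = (0 6 2 14 9 8 3 4 1 12 7 13 5 11)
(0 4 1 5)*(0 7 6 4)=(1 5 7 6 4)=[0, 5, 2, 3, 1, 7, 4, 6]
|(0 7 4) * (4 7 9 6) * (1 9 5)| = |(0 5 1 9 6 4)| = 6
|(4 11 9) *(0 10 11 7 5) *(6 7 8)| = 9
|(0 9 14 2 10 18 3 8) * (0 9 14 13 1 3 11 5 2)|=|(0 14)(1 3 8 9 13)(2 10 18 11 5)|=10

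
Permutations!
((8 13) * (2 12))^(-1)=((2 12)(8 13))^(-1)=(2 12)(8 13)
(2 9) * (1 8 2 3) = (1 8 2 9 3) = [0, 8, 9, 1, 4, 5, 6, 7, 2, 3]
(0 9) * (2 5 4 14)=[9, 1, 5, 3, 14, 4, 6, 7, 8, 0, 10, 11, 12, 13, 2]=(0 9)(2 5 4 14)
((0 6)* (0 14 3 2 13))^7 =(0 6 14 3 2 13)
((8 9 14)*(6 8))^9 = (6 8 9 14)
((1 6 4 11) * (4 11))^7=((1 6 11))^7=(1 6 11)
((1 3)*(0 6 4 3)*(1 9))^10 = (0 9 4)(1 3 6)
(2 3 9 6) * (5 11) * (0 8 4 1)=(0 8 4 1)(2 3 9 6)(5 11)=[8, 0, 3, 9, 1, 11, 2, 7, 4, 6, 10, 5]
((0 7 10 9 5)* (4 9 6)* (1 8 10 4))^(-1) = (0 5 9 4 7)(1 6 10 8)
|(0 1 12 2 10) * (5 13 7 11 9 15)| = 30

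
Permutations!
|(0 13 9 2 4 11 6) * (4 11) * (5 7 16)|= 6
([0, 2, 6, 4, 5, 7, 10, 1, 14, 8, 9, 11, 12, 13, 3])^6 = (1 14 2 3 6 4 10 5 9 7 8)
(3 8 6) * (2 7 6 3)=(2 7 6)(3 8)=[0, 1, 7, 8, 4, 5, 2, 6, 3]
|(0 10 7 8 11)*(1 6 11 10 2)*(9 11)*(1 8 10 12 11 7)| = 5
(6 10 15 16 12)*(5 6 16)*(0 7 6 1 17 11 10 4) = (0 7 6 4)(1 17 11 10 15 5)(12 16) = [7, 17, 2, 3, 0, 1, 4, 6, 8, 9, 15, 10, 16, 13, 14, 5, 12, 11]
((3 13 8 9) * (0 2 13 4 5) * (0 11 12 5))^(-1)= ((0 2 13 8 9 3 4)(5 11 12))^(-1)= (0 4 3 9 8 13 2)(5 12 11)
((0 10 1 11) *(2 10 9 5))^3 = (0 2 11 5 1 9 10)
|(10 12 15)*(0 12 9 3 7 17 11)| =9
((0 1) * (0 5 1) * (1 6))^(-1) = ((1 5 6))^(-1) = (1 6 5)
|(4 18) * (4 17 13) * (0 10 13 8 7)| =8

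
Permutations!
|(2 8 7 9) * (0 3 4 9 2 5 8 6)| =|(0 3 4 9 5 8 7 2 6)| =9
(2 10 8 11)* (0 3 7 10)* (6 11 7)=(0 3 6 11 2)(7 10 8)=[3, 1, 0, 6, 4, 5, 11, 10, 7, 9, 8, 2]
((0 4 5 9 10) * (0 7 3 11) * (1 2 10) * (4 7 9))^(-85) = ((0 7 3 11)(1 2 10 9)(4 5))^(-85) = (0 11 3 7)(1 9 10 2)(4 5)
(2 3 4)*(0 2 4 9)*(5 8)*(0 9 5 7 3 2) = (9)(3 5 8 7) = [0, 1, 2, 5, 4, 8, 6, 3, 7, 9]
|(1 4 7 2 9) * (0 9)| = |(0 9 1 4 7 2)| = 6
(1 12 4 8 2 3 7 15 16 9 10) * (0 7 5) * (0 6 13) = (0 7 15 16 9 10 1 12 4 8 2 3 5 6 13) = [7, 12, 3, 5, 8, 6, 13, 15, 2, 10, 1, 11, 4, 0, 14, 16, 9]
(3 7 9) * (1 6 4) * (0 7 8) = (0 7 9 3 8)(1 6 4) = [7, 6, 2, 8, 1, 5, 4, 9, 0, 3]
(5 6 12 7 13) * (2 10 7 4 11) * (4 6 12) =(2 10 7 13 5 12 6 4 11) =[0, 1, 10, 3, 11, 12, 4, 13, 8, 9, 7, 2, 6, 5]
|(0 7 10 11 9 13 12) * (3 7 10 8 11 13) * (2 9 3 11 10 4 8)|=|(0 4 8 10 13 12)(2 9 11 3 7)|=30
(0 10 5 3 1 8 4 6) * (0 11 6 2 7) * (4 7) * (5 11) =(0 10 11 6 5 3 1 8 7)(2 4) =[10, 8, 4, 1, 2, 3, 5, 0, 7, 9, 11, 6]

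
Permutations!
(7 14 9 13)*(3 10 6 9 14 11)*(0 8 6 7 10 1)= [8, 0, 2, 1, 4, 5, 9, 11, 6, 13, 7, 3, 12, 10, 14]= (14)(0 8 6 9 13 10 7 11 3 1)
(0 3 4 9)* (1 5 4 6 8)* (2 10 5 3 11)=(0 11 2 10 5 4 9)(1 3 6 8)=[11, 3, 10, 6, 9, 4, 8, 7, 1, 0, 5, 2]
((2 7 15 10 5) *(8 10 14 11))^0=(15)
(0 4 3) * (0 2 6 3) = (0 4)(2 6 3) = [4, 1, 6, 2, 0, 5, 3]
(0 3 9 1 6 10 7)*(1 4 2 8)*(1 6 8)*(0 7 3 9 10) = (0 9 4 2 1 8 6)(3 10) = [9, 8, 1, 10, 2, 5, 0, 7, 6, 4, 3]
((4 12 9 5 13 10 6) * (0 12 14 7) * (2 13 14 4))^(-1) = ((0 12 9 5 14 7)(2 13 10 6))^(-1) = (0 7 14 5 9 12)(2 6 10 13)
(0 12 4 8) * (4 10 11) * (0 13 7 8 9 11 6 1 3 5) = (0 12 10 6 1 3 5)(4 9 11)(7 8 13) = [12, 3, 2, 5, 9, 0, 1, 8, 13, 11, 6, 4, 10, 7]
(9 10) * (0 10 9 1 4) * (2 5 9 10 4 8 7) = (0 4)(1 8 7 2 5 9 10) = [4, 8, 5, 3, 0, 9, 6, 2, 7, 10, 1]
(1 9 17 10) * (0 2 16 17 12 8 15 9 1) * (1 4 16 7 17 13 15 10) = [2, 4, 7, 3, 16, 5, 6, 17, 10, 12, 0, 11, 8, 15, 14, 9, 13, 1] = (0 2 7 17 1 4 16 13 15 9 12 8 10)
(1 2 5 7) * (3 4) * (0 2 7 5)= (0 2)(1 7)(3 4)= [2, 7, 0, 4, 3, 5, 6, 1]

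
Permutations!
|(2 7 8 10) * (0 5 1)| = |(0 5 1)(2 7 8 10)| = 12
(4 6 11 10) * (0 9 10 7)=(0 9 10 4 6 11 7)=[9, 1, 2, 3, 6, 5, 11, 0, 8, 10, 4, 7]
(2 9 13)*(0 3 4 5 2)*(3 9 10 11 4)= [9, 1, 10, 3, 5, 2, 6, 7, 8, 13, 11, 4, 12, 0]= (0 9 13)(2 10 11 4 5)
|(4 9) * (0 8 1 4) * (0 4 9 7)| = 6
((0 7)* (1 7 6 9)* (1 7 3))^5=(0 6 9 7)(1 3)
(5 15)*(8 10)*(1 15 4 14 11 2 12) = [0, 15, 12, 3, 14, 4, 6, 7, 10, 9, 8, 2, 1, 13, 11, 5] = (1 15 5 4 14 11 2 12)(8 10)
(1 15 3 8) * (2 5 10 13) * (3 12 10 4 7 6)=(1 15 12 10 13 2 5 4 7 6 3 8)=[0, 15, 5, 8, 7, 4, 3, 6, 1, 9, 13, 11, 10, 2, 14, 12]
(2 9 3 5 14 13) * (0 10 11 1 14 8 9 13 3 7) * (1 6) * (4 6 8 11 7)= [10, 14, 13, 5, 6, 11, 1, 0, 9, 4, 7, 8, 12, 2, 3]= (0 10 7)(1 14 3 5 11 8 9 4 6)(2 13)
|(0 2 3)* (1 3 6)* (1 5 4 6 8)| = |(0 2 8 1 3)(4 6 5)| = 15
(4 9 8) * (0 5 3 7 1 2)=(0 5 3 7 1 2)(4 9 8)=[5, 2, 0, 7, 9, 3, 6, 1, 4, 8]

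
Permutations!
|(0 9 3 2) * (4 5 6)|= 12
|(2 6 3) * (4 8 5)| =3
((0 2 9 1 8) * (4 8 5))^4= ((0 2 9 1 5 4 8))^4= (0 5 2 4 9 8 1)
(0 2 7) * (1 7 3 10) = (0 2 3 10 1 7) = [2, 7, 3, 10, 4, 5, 6, 0, 8, 9, 1]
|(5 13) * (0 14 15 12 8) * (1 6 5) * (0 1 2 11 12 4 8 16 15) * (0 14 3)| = 22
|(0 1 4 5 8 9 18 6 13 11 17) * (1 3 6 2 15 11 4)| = |(0 3 6 13 4 5 8 9 18 2 15 11 17)| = 13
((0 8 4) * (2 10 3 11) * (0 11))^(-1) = ((0 8 4 11 2 10 3))^(-1) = (0 3 10 2 11 4 8)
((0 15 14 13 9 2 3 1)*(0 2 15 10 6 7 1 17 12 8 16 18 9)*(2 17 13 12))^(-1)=((0 10 6 7 1 17 2 3 13)(8 16 18 9 15 14 12))^(-1)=(0 13 3 2 17 1 7 6 10)(8 12 14 15 9 18 16)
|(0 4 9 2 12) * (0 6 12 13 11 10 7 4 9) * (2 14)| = 18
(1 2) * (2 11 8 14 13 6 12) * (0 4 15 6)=[4, 11, 1, 3, 15, 5, 12, 7, 14, 9, 10, 8, 2, 0, 13, 6]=(0 4 15 6 12 2 1 11 8 14 13)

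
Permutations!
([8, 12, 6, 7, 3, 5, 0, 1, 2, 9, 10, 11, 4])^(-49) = (0 6 2 8)(1 12 4 3 7)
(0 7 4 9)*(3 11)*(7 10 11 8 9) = [10, 1, 2, 8, 7, 5, 6, 4, 9, 0, 11, 3] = (0 10 11 3 8 9)(4 7)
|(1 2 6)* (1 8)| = 4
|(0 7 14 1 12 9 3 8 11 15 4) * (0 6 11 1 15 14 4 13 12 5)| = |(0 7 4 6 11 14 15 13 12 9 3 8 1 5)| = 14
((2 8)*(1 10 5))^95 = ((1 10 5)(2 8))^95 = (1 5 10)(2 8)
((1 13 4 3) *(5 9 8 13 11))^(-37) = ((1 11 5 9 8 13 4 3))^(-37) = (1 9 4 11 8 3 5 13)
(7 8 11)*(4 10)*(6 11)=(4 10)(6 11 7 8)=[0, 1, 2, 3, 10, 5, 11, 8, 6, 9, 4, 7]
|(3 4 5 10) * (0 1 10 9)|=|(0 1 10 3 4 5 9)|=7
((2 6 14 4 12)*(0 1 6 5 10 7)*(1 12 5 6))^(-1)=(0 7 10 5 4 14 6 2 12)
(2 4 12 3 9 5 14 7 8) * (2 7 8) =(2 4 12 3 9 5 14 8 7) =[0, 1, 4, 9, 12, 14, 6, 2, 7, 5, 10, 11, 3, 13, 8]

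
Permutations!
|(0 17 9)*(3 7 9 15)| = 6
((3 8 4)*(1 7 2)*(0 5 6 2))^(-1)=(0 7 1 2 6 5)(3 4 8)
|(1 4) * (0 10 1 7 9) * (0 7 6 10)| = |(1 4 6 10)(7 9)| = 4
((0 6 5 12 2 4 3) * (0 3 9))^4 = (0 2 6 4 5 9 12)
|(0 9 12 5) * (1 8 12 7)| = |(0 9 7 1 8 12 5)| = 7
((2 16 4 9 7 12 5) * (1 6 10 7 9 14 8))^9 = (1 14 16 5 7 6 8 4 2 12 10)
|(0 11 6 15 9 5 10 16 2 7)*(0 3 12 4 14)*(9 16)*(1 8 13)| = 33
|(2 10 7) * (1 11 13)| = 3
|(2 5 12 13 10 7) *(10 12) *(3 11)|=|(2 5 10 7)(3 11)(12 13)|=4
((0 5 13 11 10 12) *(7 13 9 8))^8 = (0 12 10 11 13 7 8 9 5) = ((0 5 9 8 7 13 11 10 12))^8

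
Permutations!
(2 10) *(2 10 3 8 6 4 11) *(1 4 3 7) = (1 4 11 2 7)(3 8 6) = [0, 4, 7, 8, 11, 5, 3, 1, 6, 9, 10, 2]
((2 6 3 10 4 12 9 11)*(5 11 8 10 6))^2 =(2 11 5)(4 9 10 12 8)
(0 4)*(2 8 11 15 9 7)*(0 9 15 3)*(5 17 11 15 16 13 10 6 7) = [4, 1, 8, 0, 9, 17, 7, 2, 15, 5, 6, 3, 12, 10, 14, 16, 13, 11] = (0 4 9 5 17 11 3)(2 8 15 16 13 10 6 7)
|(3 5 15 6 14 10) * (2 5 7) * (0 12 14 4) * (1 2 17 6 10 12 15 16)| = 8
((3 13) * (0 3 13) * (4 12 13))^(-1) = ((0 3)(4 12 13))^(-1) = (0 3)(4 13 12)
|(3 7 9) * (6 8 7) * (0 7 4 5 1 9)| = 14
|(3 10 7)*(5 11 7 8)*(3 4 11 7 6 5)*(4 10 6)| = 6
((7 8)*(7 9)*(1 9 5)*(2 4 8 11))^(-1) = (1 5 8 4 2 11 7 9)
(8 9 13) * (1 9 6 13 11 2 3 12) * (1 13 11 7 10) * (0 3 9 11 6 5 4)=(0 3 12 13 8 5 4)(1 11 2 9 7 10)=[3, 11, 9, 12, 0, 4, 6, 10, 5, 7, 1, 2, 13, 8]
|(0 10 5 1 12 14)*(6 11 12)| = |(0 10 5 1 6 11 12 14)| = 8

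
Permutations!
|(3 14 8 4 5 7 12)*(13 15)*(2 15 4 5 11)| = |(2 15 13 4 11)(3 14 8 5 7 12)| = 30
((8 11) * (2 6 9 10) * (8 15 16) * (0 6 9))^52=(16)(2 9 10)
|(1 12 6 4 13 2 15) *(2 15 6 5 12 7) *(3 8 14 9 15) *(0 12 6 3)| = 24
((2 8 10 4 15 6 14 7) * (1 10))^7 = (1 2 14 15 10 8 7 6 4)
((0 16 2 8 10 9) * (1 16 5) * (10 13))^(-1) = (0 9 10 13 8 2 16 1 5) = ((0 5 1 16 2 8 13 10 9))^(-1)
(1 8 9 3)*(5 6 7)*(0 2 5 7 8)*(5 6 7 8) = [2, 0, 6, 1, 4, 7, 5, 8, 9, 3] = (0 2 6 5 7 8 9 3 1)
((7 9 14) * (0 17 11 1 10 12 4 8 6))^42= (0 4 1)(6 12 11)(8 10 17)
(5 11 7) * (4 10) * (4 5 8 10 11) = (4 11 7 8 10 5) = [0, 1, 2, 3, 11, 4, 6, 8, 10, 9, 5, 7]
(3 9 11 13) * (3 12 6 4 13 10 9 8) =[0, 1, 2, 8, 13, 5, 4, 7, 3, 11, 9, 10, 6, 12] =(3 8)(4 13 12 6)(9 11 10)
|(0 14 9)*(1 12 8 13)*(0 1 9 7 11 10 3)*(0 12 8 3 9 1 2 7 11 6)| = 24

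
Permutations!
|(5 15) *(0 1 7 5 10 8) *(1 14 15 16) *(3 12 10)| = 28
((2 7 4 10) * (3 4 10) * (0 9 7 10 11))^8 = ((0 9 7 11)(2 10)(3 4))^8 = (11)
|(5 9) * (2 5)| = |(2 5 9)| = 3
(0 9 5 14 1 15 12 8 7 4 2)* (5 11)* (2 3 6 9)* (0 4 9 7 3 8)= (0 2 4 8 3 6 7 9 11 5 14 1 15 12)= [2, 15, 4, 6, 8, 14, 7, 9, 3, 11, 10, 5, 0, 13, 1, 12]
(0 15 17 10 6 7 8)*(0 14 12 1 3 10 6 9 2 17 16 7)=(0 15 16 7 8 14 12 1 3 10 9 2 17 6)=[15, 3, 17, 10, 4, 5, 0, 8, 14, 2, 9, 11, 1, 13, 12, 16, 7, 6]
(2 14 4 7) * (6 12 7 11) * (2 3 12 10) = [0, 1, 14, 12, 11, 5, 10, 3, 8, 9, 2, 6, 7, 13, 4] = (2 14 4 11 6 10)(3 12 7)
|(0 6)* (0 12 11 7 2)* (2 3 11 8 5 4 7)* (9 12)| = 11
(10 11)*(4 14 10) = (4 14 10 11) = [0, 1, 2, 3, 14, 5, 6, 7, 8, 9, 11, 4, 12, 13, 10]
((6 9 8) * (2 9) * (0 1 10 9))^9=((0 1 10 9 8 6 2))^9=(0 10 8 2 1 9 6)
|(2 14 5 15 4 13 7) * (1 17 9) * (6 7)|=24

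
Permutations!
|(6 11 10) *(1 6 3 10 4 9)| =|(1 6 11 4 9)(3 10)| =10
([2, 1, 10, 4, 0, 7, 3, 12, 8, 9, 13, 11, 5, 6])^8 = (0 2 10 13 6 3 4)(5 12 7)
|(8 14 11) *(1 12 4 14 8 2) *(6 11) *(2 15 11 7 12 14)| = 14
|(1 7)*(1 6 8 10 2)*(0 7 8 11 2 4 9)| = |(0 7 6 11 2 1 8 10 4 9)| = 10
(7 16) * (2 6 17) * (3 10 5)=[0, 1, 6, 10, 4, 3, 17, 16, 8, 9, 5, 11, 12, 13, 14, 15, 7, 2]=(2 6 17)(3 10 5)(7 16)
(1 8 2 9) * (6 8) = (1 6 8 2 9) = [0, 6, 9, 3, 4, 5, 8, 7, 2, 1]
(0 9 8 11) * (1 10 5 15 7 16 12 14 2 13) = [9, 10, 13, 3, 4, 15, 6, 16, 11, 8, 5, 0, 14, 1, 2, 7, 12] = (0 9 8 11)(1 10 5 15 7 16 12 14 2 13)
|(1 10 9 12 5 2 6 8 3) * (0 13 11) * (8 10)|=6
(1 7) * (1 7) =(7) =[0, 1, 2, 3, 4, 5, 6, 7]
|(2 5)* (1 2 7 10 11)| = |(1 2 5 7 10 11)| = 6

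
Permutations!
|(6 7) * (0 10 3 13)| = |(0 10 3 13)(6 7)| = 4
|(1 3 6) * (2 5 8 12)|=12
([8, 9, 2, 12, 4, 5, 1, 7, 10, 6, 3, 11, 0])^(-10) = [0, 6, 2, 3, 4, 5, 9, 7, 8, 1, 10, 11, 12]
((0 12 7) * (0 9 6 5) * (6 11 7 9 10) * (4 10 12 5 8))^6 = ((0 5)(4 10 6 8)(7 12 9 11))^6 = (4 6)(7 9)(8 10)(11 12)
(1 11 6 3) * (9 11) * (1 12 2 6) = (1 9 11)(2 6 3 12) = [0, 9, 6, 12, 4, 5, 3, 7, 8, 11, 10, 1, 2]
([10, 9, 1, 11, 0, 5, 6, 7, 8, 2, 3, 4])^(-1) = (0 4 11 3 10)(1 2 9)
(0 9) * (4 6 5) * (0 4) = [9, 1, 2, 3, 6, 0, 5, 7, 8, 4] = (0 9 4 6 5)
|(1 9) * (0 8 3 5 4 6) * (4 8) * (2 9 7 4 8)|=|(0 8 3 5 2 9 1 7 4 6)|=10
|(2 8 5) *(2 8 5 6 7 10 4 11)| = 8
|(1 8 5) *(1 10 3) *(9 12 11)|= |(1 8 5 10 3)(9 12 11)|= 15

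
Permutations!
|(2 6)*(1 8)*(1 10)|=|(1 8 10)(2 6)|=6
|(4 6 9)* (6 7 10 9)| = |(4 7 10 9)| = 4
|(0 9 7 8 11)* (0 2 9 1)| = |(0 1)(2 9 7 8 11)| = 10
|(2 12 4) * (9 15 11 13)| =12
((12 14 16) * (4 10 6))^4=((4 10 6)(12 14 16))^4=(4 10 6)(12 14 16)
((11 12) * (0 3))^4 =(12)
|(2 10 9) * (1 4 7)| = 3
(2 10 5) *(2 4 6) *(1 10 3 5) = (1 10)(2 3 5 4 6) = [0, 10, 3, 5, 6, 4, 2, 7, 8, 9, 1]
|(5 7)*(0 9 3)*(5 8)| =|(0 9 3)(5 7 8)| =3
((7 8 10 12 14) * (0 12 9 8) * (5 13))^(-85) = ((0 12 14 7)(5 13)(8 10 9))^(-85) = (0 7 14 12)(5 13)(8 9 10)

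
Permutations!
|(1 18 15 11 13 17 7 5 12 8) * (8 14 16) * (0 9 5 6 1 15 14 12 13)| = 14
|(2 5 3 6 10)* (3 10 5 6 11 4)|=|(2 6 5 10)(3 11 4)|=12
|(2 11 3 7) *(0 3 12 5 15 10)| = |(0 3 7 2 11 12 5 15 10)| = 9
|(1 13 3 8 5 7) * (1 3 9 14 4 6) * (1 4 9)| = |(1 13)(3 8 5 7)(4 6)(9 14)| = 4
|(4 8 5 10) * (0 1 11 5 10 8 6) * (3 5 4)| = 20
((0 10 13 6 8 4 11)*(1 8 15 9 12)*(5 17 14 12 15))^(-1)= (0 11 4 8 1 12 14 17 5 6 13 10)(9 15)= ((0 10 13 6 5 17 14 12 1 8 4 11)(9 15))^(-1)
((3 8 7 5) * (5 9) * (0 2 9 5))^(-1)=(0 9 2)(3 5 7 8)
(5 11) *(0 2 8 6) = [2, 1, 8, 3, 4, 11, 0, 7, 6, 9, 10, 5] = (0 2 8 6)(5 11)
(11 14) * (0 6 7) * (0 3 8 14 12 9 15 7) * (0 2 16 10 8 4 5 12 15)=[6, 1, 16, 4, 5, 12, 2, 3, 14, 0, 8, 15, 9, 13, 11, 7, 10]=(0 6 2 16 10 8 14 11 15 7 3 4 5 12 9)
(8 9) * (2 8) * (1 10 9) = [0, 10, 8, 3, 4, 5, 6, 7, 1, 2, 9] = (1 10 9 2 8)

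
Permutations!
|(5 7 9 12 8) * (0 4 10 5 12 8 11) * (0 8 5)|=|(0 4 10)(5 7 9)(8 12 11)|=3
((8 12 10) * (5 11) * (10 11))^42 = ((5 10 8 12 11))^42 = (5 8 11 10 12)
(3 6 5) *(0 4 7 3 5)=(0 4 7 3 6)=[4, 1, 2, 6, 7, 5, 0, 3]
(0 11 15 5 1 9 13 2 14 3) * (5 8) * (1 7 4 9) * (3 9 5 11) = [3, 1, 14, 0, 5, 7, 6, 4, 11, 13, 10, 15, 12, 2, 9, 8] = (0 3)(2 14 9 13)(4 5 7)(8 11 15)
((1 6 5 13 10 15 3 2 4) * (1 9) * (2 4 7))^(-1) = (1 9 4 3 15 10 13 5 6)(2 7)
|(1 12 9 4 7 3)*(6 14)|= 6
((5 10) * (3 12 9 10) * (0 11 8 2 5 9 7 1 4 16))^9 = (0 4 7 3 2 11 16 1 12 5 8)(9 10)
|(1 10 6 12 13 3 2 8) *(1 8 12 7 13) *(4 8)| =8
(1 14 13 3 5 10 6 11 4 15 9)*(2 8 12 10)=(1 14 13 3 5 2 8 12 10 6 11 4 15 9)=[0, 14, 8, 5, 15, 2, 11, 7, 12, 1, 6, 4, 10, 3, 13, 9]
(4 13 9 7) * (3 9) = (3 9 7 4 13) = [0, 1, 2, 9, 13, 5, 6, 4, 8, 7, 10, 11, 12, 3]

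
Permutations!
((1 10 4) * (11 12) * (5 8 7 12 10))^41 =((1 5 8 7 12 11 10 4))^41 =(1 5 8 7 12 11 10 4)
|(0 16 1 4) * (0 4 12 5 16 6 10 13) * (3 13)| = 20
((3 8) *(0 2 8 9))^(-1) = ((0 2 8 3 9))^(-1) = (0 9 3 8 2)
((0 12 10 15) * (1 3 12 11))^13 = ((0 11 1 3 12 10 15))^13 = (0 15 10 12 3 1 11)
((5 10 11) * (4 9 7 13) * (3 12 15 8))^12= (15)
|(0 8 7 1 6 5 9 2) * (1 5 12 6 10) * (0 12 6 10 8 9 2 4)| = |(0 9 4)(1 8 7 5 2 12 10)| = 21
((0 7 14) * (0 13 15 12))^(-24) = ((0 7 14 13 15 12))^(-24) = (15)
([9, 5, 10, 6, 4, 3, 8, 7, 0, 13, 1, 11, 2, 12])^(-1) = (0 8 6 3 5 1 10 2 12 13 9)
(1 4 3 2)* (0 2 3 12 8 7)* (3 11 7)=[2, 4, 1, 11, 12, 5, 6, 0, 3, 9, 10, 7, 8]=(0 2 1 4 12 8 3 11 7)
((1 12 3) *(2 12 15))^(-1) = (1 3 12 2 15)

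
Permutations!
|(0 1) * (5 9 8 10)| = |(0 1)(5 9 8 10)| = 4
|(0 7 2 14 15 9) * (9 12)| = 7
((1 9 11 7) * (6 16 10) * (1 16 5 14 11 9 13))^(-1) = ((1 13)(5 14 11 7 16 10 6))^(-1) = (1 13)(5 6 10 16 7 11 14)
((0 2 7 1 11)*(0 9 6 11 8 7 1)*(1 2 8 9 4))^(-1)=((0 8 7)(1 9 6 11 4))^(-1)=(0 7 8)(1 4 11 6 9)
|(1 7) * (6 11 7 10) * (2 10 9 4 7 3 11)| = 12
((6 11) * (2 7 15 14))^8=((2 7 15 14)(6 11))^8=(15)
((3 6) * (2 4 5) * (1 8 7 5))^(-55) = (1 4 2 5 7 8)(3 6)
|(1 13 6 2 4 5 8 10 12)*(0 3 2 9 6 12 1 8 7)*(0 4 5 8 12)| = |(0 3 2 5 7 4 8 10 1 13)(6 9)| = 10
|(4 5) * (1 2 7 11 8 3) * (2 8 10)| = |(1 8 3)(2 7 11 10)(4 5)| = 12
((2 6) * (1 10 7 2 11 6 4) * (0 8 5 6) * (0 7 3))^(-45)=(0 3 10 1 4 2 7 11 6 5 8)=((0 8 5 6 11 7 2 4 1 10 3))^(-45)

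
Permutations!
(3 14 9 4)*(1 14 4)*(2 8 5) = (1 14 9)(2 8 5)(3 4) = [0, 14, 8, 4, 3, 2, 6, 7, 5, 1, 10, 11, 12, 13, 9]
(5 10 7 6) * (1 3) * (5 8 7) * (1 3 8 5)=(1 8 7 6 5 10)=[0, 8, 2, 3, 4, 10, 5, 6, 7, 9, 1]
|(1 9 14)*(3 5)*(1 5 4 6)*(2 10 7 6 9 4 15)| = |(1 4 9 14 5 3 15 2 10 7 6)| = 11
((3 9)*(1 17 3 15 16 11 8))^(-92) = (1 15)(3 11)(8 9)(16 17)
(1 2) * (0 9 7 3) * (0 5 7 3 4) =(0 9 3 5 7 4)(1 2) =[9, 2, 1, 5, 0, 7, 6, 4, 8, 3]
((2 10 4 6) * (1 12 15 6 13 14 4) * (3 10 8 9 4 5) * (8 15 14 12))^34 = (1 13 3 9 14)(2 15 6)(4 5 8 12 10)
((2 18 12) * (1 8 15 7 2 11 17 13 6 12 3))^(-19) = (1 15 2 3 8 7 18)(6 12 11 17 13)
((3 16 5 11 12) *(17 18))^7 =(3 5 12 16 11)(17 18)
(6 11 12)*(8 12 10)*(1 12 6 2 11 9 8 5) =[0, 12, 11, 3, 4, 1, 9, 7, 6, 8, 5, 10, 2] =(1 12 2 11 10 5)(6 9 8)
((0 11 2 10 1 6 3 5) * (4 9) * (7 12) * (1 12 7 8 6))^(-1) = (0 5 3 6 8 12 10 2 11)(4 9)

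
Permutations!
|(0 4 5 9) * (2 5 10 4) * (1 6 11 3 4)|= |(0 2 5 9)(1 6 11 3 4 10)|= 12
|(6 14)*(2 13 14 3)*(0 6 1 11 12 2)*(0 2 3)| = 14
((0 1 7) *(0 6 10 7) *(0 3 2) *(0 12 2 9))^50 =((0 1 3 9)(2 12)(6 10 7))^50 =(12)(0 3)(1 9)(6 7 10)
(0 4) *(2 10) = (0 4)(2 10) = [4, 1, 10, 3, 0, 5, 6, 7, 8, 9, 2]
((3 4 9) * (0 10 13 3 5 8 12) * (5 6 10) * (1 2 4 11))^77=(0 5 8 12)(1 10 2 13 4 3 9 11 6)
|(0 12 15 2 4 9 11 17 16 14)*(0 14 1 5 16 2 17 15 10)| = 6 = |(0 12 10)(1 5 16)(2 4 9 11 15 17)|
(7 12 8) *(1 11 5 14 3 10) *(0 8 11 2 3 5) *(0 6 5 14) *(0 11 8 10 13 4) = [10, 2, 3, 13, 0, 11, 5, 12, 7, 9, 1, 6, 8, 4, 14] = (14)(0 10 1 2 3 13 4)(5 11 6)(7 12 8)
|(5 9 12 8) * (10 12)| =|(5 9 10 12 8)| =5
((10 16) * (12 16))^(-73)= (10 16 12)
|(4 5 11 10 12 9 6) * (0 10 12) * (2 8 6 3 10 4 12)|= 11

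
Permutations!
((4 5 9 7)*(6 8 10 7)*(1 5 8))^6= (1 9)(4 10)(5 6)(7 8)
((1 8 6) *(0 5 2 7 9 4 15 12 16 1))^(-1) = (0 6 8 1 16 12 15 4 9 7 2 5)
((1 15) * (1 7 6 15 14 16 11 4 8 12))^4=((1 14 16 11 4 8 12)(6 15 7))^4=(1 4 14 8 16 12 11)(6 15 7)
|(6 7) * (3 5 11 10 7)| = |(3 5 11 10 7 6)| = 6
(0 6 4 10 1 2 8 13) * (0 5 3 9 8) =[6, 2, 0, 9, 10, 3, 4, 7, 13, 8, 1, 11, 12, 5] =(0 6 4 10 1 2)(3 9 8 13 5)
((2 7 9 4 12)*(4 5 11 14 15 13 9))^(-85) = (2 12 4 7)(5 9 13 15 14 11)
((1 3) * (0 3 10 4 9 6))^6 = (0 6 9 4 10 1 3)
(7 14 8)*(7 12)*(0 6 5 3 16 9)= (0 6 5 3 16 9)(7 14 8 12)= [6, 1, 2, 16, 4, 3, 5, 14, 12, 0, 10, 11, 7, 13, 8, 15, 9]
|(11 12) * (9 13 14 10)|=4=|(9 13 14 10)(11 12)|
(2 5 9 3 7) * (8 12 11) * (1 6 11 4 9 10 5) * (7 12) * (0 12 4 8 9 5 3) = (0 12 8 7 2 1 6 11 9)(3 4 5 10) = [12, 6, 1, 4, 5, 10, 11, 2, 7, 0, 3, 9, 8]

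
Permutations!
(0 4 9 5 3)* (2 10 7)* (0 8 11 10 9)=(0 4)(2 9 5 3 8 11 10 7)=[4, 1, 9, 8, 0, 3, 6, 2, 11, 5, 7, 10]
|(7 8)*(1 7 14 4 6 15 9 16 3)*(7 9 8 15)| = |(1 9 16 3)(4 6 7 15 8 14)| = 12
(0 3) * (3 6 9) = [6, 1, 2, 0, 4, 5, 9, 7, 8, 3] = (0 6 9 3)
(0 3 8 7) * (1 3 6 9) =(0 6 9 1 3 8 7) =[6, 3, 2, 8, 4, 5, 9, 0, 7, 1]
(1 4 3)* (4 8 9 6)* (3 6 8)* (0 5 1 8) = (0 5 1 3 8 9)(4 6) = [5, 3, 2, 8, 6, 1, 4, 7, 9, 0]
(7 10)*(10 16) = (7 16 10) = [0, 1, 2, 3, 4, 5, 6, 16, 8, 9, 7, 11, 12, 13, 14, 15, 10]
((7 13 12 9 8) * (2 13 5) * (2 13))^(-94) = ((5 13 12 9 8 7))^(-94) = (5 12 8)(7 13 9)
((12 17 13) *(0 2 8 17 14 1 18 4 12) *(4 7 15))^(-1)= ((0 2 8 17 13)(1 18 7 15 4 12 14))^(-1)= (0 13 17 8 2)(1 14 12 4 15 7 18)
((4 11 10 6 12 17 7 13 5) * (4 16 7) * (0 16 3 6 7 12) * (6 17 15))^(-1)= (0 6 15 12 16)(3 5 13 7 10 11 4 17)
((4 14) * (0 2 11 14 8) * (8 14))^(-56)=(14)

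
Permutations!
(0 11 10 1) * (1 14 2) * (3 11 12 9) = [12, 0, 1, 11, 4, 5, 6, 7, 8, 3, 14, 10, 9, 13, 2] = (0 12 9 3 11 10 14 2 1)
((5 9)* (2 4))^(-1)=(2 4)(5 9)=((2 4)(5 9))^(-1)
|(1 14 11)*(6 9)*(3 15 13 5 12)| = 30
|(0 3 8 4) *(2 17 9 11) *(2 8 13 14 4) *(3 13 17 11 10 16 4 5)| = |(0 13 14 5 3 17 9 10 16 4)(2 11 8)| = 30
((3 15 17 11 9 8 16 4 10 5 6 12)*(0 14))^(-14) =(3 6 10 16 9 17)(4 8 11 15 12 5)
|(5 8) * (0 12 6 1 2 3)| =|(0 12 6 1 2 3)(5 8)| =6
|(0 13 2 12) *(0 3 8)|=6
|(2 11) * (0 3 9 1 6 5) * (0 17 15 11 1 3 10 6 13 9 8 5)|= |(0 10 6)(1 13 9 3 8 5 17 15 11 2)|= 30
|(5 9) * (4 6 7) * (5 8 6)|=6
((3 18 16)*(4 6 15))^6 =((3 18 16)(4 6 15))^6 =(18)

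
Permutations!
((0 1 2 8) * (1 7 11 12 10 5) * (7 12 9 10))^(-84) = (0 5 7 2 9)(1 11 8 10 12)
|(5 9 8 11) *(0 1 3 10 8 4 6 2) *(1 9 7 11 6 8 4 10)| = 42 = |(0 9 10 4 8 6 2)(1 3)(5 7 11)|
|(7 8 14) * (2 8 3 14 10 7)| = 6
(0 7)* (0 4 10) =(0 7 4 10) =[7, 1, 2, 3, 10, 5, 6, 4, 8, 9, 0]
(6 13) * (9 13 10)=(6 10 9 13)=[0, 1, 2, 3, 4, 5, 10, 7, 8, 13, 9, 11, 12, 6]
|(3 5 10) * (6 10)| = 4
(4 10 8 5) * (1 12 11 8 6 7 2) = [0, 12, 1, 3, 10, 4, 7, 2, 5, 9, 6, 8, 11] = (1 12 11 8 5 4 10 6 7 2)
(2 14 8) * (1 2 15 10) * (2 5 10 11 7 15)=[0, 5, 14, 3, 4, 10, 6, 15, 2, 9, 1, 7, 12, 13, 8, 11]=(1 5 10)(2 14 8)(7 15 11)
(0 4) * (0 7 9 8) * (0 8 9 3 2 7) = (9)(0 4)(2 7 3) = [4, 1, 7, 2, 0, 5, 6, 3, 8, 9]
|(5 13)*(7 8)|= 2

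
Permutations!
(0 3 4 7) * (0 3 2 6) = [2, 1, 6, 4, 7, 5, 0, 3] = (0 2 6)(3 4 7)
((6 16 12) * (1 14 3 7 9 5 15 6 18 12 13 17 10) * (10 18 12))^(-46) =(1 15 10 5 18 9 17 7 13 3 16 14 6)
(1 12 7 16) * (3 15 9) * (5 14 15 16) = [0, 12, 2, 16, 4, 14, 6, 5, 8, 3, 10, 11, 7, 13, 15, 9, 1] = (1 12 7 5 14 15 9 3 16)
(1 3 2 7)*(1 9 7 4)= (1 3 2 4)(7 9)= [0, 3, 4, 2, 1, 5, 6, 9, 8, 7]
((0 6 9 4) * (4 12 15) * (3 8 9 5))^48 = ((0 6 5 3 8 9 12 15 4))^48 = (0 3 12)(4 5 9)(6 8 15)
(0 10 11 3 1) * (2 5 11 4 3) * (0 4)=(0 10)(1 4 3)(2 5 11)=[10, 4, 5, 1, 3, 11, 6, 7, 8, 9, 0, 2]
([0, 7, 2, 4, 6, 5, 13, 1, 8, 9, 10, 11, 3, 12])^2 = [0, 1, 2, 6, 13, 5, 12, 7, 8, 9, 10, 11, 4, 3]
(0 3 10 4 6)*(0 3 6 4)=(0 6 3 10)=[6, 1, 2, 10, 4, 5, 3, 7, 8, 9, 0]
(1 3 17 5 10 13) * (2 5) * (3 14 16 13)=(1 14 16 13)(2 5 10 3 17)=[0, 14, 5, 17, 4, 10, 6, 7, 8, 9, 3, 11, 12, 1, 16, 15, 13, 2]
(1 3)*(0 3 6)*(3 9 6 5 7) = (0 9 6)(1 5 7 3) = [9, 5, 2, 1, 4, 7, 0, 3, 8, 6]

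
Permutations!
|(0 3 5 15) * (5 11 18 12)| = 7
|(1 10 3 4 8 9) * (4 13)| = |(1 10 3 13 4 8 9)| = 7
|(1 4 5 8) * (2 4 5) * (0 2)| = |(0 2 4)(1 5 8)| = 3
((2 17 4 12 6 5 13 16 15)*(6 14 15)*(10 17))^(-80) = (2 12 10 14 17 15 4)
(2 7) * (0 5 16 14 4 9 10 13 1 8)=(0 5 16 14 4 9 10 13 1 8)(2 7)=[5, 8, 7, 3, 9, 16, 6, 2, 0, 10, 13, 11, 12, 1, 4, 15, 14]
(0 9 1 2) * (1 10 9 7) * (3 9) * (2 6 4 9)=(0 7 1 6 4 9 10 3 2)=[7, 6, 0, 2, 9, 5, 4, 1, 8, 10, 3]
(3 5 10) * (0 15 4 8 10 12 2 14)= (0 15 4 8 10 3 5 12 2 14)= [15, 1, 14, 5, 8, 12, 6, 7, 10, 9, 3, 11, 2, 13, 0, 4]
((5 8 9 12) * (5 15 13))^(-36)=(15)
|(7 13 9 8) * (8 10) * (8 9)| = 6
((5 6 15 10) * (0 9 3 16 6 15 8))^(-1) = ((0 9 3 16 6 8)(5 15 10))^(-1) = (0 8 6 16 3 9)(5 10 15)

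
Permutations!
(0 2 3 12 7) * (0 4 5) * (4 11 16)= (0 2 3 12 7 11 16 4 5)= [2, 1, 3, 12, 5, 0, 6, 11, 8, 9, 10, 16, 7, 13, 14, 15, 4]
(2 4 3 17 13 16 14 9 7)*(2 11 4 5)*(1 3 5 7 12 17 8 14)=[0, 3, 7, 8, 5, 2, 6, 11, 14, 12, 10, 4, 17, 16, 9, 15, 1, 13]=(1 3 8 14 9 12 17 13 16)(2 7 11 4 5)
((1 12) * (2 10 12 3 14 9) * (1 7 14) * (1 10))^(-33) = ((1 3 10 12 7 14 9 2))^(-33) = (1 2 9 14 7 12 10 3)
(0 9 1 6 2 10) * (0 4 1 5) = (0 9 5)(1 6 2 10 4) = [9, 6, 10, 3, 1, 0, 2, 7, 8, 5, 4]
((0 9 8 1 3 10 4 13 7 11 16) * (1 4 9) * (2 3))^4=((0 1 2 3 10 9 8 4 13 7 11 16))^4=(0 10 13)(1 9 7)(2 8 11)(3 4 16)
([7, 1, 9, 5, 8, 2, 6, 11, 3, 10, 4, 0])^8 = [11, 1, 9, 5, 8, 2, 6, 0, 3, 10, 4, 7]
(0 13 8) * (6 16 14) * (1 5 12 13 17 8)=(0 17 8)(1 5 12 13)(6 16 14)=[17, 5, 2, 3, 4, 12, 16, 7, 0, 9, 10, 11, 13, 1, 6, 15, 14, 8]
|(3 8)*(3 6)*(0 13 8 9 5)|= 7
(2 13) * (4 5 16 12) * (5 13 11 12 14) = (2 11 12 4 13)(5 16 14) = [0, 1, 11, 3, 13, 16, 6, 7, 8, 9, 10, 12, 4, 2, 5, 15, 14]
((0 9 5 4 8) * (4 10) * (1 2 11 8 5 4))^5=((0 9 4 5 10 1 2 11 8))^5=(0 1 9 2 4 11 5 8 10)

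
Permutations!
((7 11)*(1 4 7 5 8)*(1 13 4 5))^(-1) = (1 11 7 4 13 8 5)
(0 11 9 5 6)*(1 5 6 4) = (0 11 9 6)(1 5 4) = [11, 5, 2, 3, 1, 4, 0, 7, 8, 6, 10, 9]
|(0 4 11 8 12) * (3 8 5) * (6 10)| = 14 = |(0 4 11 5 3 8 12)(6 10)|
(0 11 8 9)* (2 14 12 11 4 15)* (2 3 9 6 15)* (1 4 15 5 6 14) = (0 15 3 9)(1 4 2)(5 6)(8 14 12 11) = [15, 4, 1, 9, 2, 6, 5, 7, 14, 0, 10, 8, 11, 13, 12, 3]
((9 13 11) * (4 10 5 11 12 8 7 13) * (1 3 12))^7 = (1 3 12 8 7 13)(4 5 9 10 11) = ((1 3 12 8 7 13)(4 10 5 11 9))^7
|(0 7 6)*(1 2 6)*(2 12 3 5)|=8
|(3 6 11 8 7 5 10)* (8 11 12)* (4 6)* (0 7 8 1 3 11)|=5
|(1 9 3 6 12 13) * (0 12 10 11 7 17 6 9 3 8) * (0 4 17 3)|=36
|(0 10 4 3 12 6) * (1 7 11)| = 6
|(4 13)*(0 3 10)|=6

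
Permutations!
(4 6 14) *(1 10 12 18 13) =(1 10 12 18 13)(4 6 14) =[0, 10, 2, 3, 6, 5, 14, 7, 8, 9, 12, 11, 18, 1, 4, 15, 16, 17, 13]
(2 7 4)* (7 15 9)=(2 15 9 7 4)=[0, 1, 15, 3, 2, 5, 6, 4, 8, 7, 10, 11, 12, 13, 14, 9]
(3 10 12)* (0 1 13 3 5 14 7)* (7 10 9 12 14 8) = [1, 13, 2, 9, 4, 8, 6, 0, 7, 12, 14, 11, 5, 3, 10] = (0 1 13 3 9 12 5 8 7)(10 14)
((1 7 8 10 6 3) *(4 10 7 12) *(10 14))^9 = (1 4 10 3 12 14 6)(7 8)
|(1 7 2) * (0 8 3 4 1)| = |(0 8 3 4 1 7 2)| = 7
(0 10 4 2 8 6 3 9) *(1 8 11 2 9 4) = (0 10 1 8 6 3 4 9)(2 11) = [10, 8, 11, 4, 9, 5, 3, 7, 6, 0, 1, 2]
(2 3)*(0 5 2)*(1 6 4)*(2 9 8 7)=(0 5 9 8 7 2 3)(1 6 4)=[5, 6, 3, 0, 1, 9, 4, 2, 7, 8]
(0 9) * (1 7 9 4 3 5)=(0 4 3 5 1 7 9)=[4, 7, 2, 5, 3, 1, 6, 9, 8, 0]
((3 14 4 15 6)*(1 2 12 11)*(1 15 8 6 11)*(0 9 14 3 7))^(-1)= (0 7 6 8 4 14 9)(1 12 2)(11 15)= ((0 9 14 4 8 6 7)(1 2 12)(11 15))^(-1)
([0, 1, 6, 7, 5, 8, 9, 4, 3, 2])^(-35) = [0, 1, 6, 3, 4, 5, 9, 7, 8, 2]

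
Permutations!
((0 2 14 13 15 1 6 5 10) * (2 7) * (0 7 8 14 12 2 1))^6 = ((0 8 14 13 15)(1 6 5 10 7)(2 12))^6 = (0 8 14 13 15)(1 6 5 10 7)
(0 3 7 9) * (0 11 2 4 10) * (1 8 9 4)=(0 3 7 4 10)(1 8 9 11 2)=[3, 8, 1, 7, 10, 5, 6, 4, 9, 11, 0, 2]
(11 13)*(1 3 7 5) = (1 3 7 5)(11 13) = [0, 3, 2, 7, 4, 1, 6, 5, 8, 9, 10, 13, 12, 11]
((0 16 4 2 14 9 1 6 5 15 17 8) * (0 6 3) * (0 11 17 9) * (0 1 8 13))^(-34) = (0 3 4 17 14)(1 16 11 2 13)(5 15 9 8 6)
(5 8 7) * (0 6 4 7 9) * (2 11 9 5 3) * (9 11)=(11)(0 6 4 7 3 2 9)(5 8)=[6, 1, 9, 2, 7, 8, 4, 3, 5, 0, 10, 11]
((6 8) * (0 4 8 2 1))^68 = (0 8 2)(1 4 6)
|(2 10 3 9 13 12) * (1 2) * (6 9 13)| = 6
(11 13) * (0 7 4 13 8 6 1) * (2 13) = [7, 0, 13, 3, 2, 5, 1, 4, 6, 9, 10, 8, 12, 11] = (0 7 4 2 13 11 8 6 1)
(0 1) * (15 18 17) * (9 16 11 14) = (0 1)(9 16 11 14)(15 18 17) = [1, 0, 2, 3, 4, 5, 6, 7, 8, 16, 10, 14, 12, 13, 9, 18, 11, 15, 17]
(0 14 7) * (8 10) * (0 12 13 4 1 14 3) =(0 3)(1 14 7 12 13 4)(8 10) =[3, 14, 2, 0, 1, 5, 6, 12, 10, 9, 8, 11, 13, 4, 7]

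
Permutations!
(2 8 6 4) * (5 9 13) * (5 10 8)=(2 5 9 13 10 8 6 4)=[0, 1, 5, 3, 2, 9, 4, 7, 6, 13, 8, 11, 12, 10]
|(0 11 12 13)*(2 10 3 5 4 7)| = 12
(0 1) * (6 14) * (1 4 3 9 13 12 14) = (0 4 3 9 13 12 14 6 1) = [4, 0, 2, 9, 3, 5, 1, 7, 8, 13, 10, 11, 14, 12, 6]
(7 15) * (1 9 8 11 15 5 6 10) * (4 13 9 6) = (1 6 10)(4 13 9 8 11 15 7 5) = [0, 6, 2, 3, 13, 4, 10, 5, 11, 8, 1, 15, 12, 9, 14, 7]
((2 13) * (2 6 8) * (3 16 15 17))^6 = ((2 13 6 8)(3 16 15 17))^6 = (2 6)(3 15)(8 13)(16 17)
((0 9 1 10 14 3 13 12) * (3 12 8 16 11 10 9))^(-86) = (0 16 12 8 14 13 10 3 11) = ((0 3 13 8 16 11 10 14 12)(1 9))^(-86)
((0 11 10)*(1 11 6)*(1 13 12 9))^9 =((0 6 13 12 9 1 11 10))^9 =(0 6 13 12 9 1 11 10)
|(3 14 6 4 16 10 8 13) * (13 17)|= 9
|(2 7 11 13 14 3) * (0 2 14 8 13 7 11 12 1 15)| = |(0 2 11 7 12 1 15)(3 14)(8 13)| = 14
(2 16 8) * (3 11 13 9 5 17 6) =[0, 1, 16, 11, 4, 17, 3, 7, 2, 5, 10, 13, 12, 9, 14, 15, 8, 6] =(2 16 8)(3 11 13 9 5 17 6)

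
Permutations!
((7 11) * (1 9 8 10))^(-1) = (1 10 8 9)(7 11)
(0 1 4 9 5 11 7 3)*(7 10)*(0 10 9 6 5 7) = [1, 4, 2, 10, 6, 11, 5, 3, 8, 7, 0, 9] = (0 1 4 6 5 11 9 7 3 10)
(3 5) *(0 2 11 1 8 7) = (0 2 11 1 8 7)(3 5) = [2, 8, 11, 5, 4, 3, 6, 0, 7, 9, 10, 1]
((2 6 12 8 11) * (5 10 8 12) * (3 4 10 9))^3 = (12)(2 9 10)(3 8 6)(4 11 5)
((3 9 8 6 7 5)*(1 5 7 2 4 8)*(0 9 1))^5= ((0 9)(1 5 3)(2 4 8 6))^5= (0 9)(1 3 5)(2 4 8 6)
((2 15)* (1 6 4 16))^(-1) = (1 16 4 6)(2 15)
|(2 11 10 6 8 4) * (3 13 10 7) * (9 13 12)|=11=|(2 11 7 3 12 9 13 10 6 8 4)|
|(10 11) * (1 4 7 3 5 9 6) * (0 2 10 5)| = |(0 2 10 11 5 9 6 1 4 7 3)| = 11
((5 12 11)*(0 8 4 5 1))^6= (0 1 11 12 5 4 8)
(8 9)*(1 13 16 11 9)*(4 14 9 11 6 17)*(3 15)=[0, 13, 2, 15, 14, 5, 17, 7, 1, 8, 10, 11, 12, 16, 9, 3, 6, 4]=(1 13 16 6 17 4 14 9 8)(3 15)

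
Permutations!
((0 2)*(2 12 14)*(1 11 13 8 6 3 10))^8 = ((0 12 14 2)(1 11 13 8 6 3 10))^8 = (14)(1 11 13 8 6 3 10)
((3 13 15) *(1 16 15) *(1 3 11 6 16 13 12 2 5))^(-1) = (1 5 2 12 3 13)(6 11 15 16)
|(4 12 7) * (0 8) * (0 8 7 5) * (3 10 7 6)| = 8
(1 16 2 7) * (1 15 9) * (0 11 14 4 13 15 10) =[11, 16, 7, 3, 13, 5, 6, 10, 8, 1, 0, 14, 12, 15, 4, 9, 2] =(0 11 14 4 13 15 9 1 16 2 7 10)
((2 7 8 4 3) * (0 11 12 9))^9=(0 11 12 9)(2 3 4 8 7)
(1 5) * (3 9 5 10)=(1 10 3 9 5)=[0, 10, 2, 9, 4, 1, 6, 7, 8, 5, 3]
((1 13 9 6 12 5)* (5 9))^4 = (1 13 5)(6 12 9)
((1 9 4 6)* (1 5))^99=(1 5 6 4 9)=((1 9 4 6 5))^99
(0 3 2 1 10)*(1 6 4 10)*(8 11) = (0 3 2 6 4 10)(8 11) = [3, 1, 6, 2, 10, 5, 4, 7, 11, 9, 0, 8]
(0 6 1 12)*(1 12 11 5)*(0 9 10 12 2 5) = [6, 11, 5, 3, 4, 1, 2, 7, 8, 10, 12, 0, 9] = (0 6 2 5 1 11)(9 10 12)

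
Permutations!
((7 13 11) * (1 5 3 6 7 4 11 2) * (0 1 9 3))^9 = (2 6)(3 13)(4 11)(7 9)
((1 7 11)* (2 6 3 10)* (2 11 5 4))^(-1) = ((1 7 5 4 2 6 3 10 11))^(-1) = (1 11 10 3 6 2 4 5 7)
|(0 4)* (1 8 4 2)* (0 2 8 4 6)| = 3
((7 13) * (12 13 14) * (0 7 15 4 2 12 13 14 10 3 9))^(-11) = (0 9 3 10 7)(2 12 14 13 15 4)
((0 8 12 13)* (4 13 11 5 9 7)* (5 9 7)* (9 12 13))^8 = ((0 8 13)(4 9 5 7)(11 12))^8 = (0 13 8)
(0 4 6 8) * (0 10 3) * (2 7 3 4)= [2, 1, 7, 0, 6, 5, 8, 3, 10, 9, 4]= (0 2 7 3)(4 6 8 10)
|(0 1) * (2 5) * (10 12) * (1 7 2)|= 10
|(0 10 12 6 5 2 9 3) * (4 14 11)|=24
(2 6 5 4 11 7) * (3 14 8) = (2 6 5 4 11 7)(3 14 8) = [0, 1, 6, 14, 11, 4, 5, 2, 3, 9, 10, 7, 12, 13, 8]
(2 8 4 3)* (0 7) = [7, 1, 8, 2, 3, 5, 6, 0, 4] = (0 7)(2 8 4 3)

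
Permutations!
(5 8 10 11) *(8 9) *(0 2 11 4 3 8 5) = (0 2 11)(3 8 10 4)(5 9) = [2, 1, 11, 8, 3, 9, 6, 7, 10, 5, 4, 0]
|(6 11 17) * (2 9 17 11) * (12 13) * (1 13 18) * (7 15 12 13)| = 20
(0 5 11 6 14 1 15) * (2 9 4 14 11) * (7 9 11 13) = (0 5 2 11 6 13 7 9 4 14 1 15) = [5, 15, 11, 3, 14, 2, 13, 9, 8, 4, 10, 6, 12, 7, 1, 0]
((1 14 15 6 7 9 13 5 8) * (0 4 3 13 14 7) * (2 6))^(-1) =(0 6 2 15 14 9 7 1 8 5 13 3 4)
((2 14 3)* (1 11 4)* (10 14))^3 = ((1 11 4)(2 10 14 3))^3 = (2 3 14 10)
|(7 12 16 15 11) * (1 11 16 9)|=10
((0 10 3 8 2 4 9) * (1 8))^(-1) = (0 9 4 2 8 1 3 10)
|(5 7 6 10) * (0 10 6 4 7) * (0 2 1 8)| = 6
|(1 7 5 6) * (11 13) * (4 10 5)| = |(1 7 4 10 5 6)(11 13)| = 6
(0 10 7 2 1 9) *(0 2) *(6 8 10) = [6, 9, 1, 3, 4, 5, 8, 0, 10, 2, 7] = (0 6 8 10 7)(1 9 2)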